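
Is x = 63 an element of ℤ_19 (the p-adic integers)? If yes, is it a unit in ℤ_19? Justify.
x ∈ ℤ_19^× (unit); v_19(x) = 0

ℤ_19 = {x ∈ ℚ_19 : v_19(x) ≥ 0} and ℤ_19^× = {x ∈ ℤ_19 : v_19(x) = 0}. Here v_19(63) = v_19(num) − v_19(den) = 0; compare against these criteria.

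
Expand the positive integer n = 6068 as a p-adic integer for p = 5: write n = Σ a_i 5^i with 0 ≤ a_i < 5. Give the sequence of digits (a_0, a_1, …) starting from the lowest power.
(a_0, a_1, …) = (3, 3, 2, 3, 4, 1)

Repeated division by 5 gives the digits low-to-high: 6068 = 3 + 3·5^1 + 2·5^2 + 3·5^3 + 4·5^4 + 1·5^5. Digit sequence: (3, 3, 2, 3, 4, 1).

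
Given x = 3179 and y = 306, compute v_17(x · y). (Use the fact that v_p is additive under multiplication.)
v_17(972774) = 3

v_p(x) = 2 (factor: 3179 = 17^2 · 11); v_p(y) = 1 (factor: 306 = 17^1 · 18). Additivity: v_p(xy) = v_p(x) + v_p(y) = 2 + 1 = 3. (Direct check: xy = 972774 = 17^3 · (198).)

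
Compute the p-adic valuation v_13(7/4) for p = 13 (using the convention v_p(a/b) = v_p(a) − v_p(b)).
v_13(7/4) = 0

Factor powers of 13 from the numerator and denominator of the reduced fraction: 7 = 13^0 · 7 and 4 = 13^0 · 4. Apply v_p(a/b) = v_p(a) − v_p(b): v_13(7/4) = 0 − 0 = 0.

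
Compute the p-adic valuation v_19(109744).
v_19(109744) = 3

v_19(n) is the largest exponent k such that 19^k divides n. Factor out: 109744 = 19^3 · 16. (Sign doesn't affect v_p.) So v_19(109744) = 3.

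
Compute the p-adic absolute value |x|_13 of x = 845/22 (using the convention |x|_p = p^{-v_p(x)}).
|845/22|_13 = 1/169

Step 1 — compute v_13(x) by factoring powers of 13 out of the numerator and denominator: v_13(845/22) = 2. Step 2 — apply |x|_p = p^{-v_p(x)} = 13^{-2} = 1/169.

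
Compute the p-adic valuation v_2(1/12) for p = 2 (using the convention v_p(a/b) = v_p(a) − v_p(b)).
v_2(1/12) = -2

Factor powers of 2 from the numerator and denominator of the reduced fraction: 1 = 2^0 · 1 and 12 = 2^2 · 3. Apply v_p(a/b) = v_p(a) − v_p(b): v_2(1/12) = 0 − 2 = -2.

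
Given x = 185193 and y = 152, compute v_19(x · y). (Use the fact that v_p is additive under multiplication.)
v_19(28149336) = 4

v_p(x) = 3 (factor: 185193 = 19^3 · 27); v_p(y) = 1 (factor: 152 = 19^1 · 8). Additivity: v_p(xy) = v_p(x) + v_p(y) = 3 + 1 = 4. (Direct check: xy = 28149336 = 19^4 · (216).)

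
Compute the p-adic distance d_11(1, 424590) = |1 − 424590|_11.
d_11(1, 424590) = 1/14641

Step 1 — x − y = 1 − 424590 = -424589. Step 2 — v_11(-424589) = 4 (factor: -424589 = −(11^4 · 29); the sign does not affect v_p). Step 3 — |x − y|_11 = 11^{-4} = 1/14641.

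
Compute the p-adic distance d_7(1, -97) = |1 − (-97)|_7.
d_7(1, -97) = 1/49

Step 1 — x − y = 1 − (-97) = 98. Step 2 — v_7(98) = 2 (factor: 98 = (7^2 · 2); the sign does not affect v_p). Step 3 — |x − y|_7 = 7^{-2} = 1/49.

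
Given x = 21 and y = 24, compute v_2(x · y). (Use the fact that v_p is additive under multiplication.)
v_2(504) = 3

v_p(x) = 0 (factor: 21 = 2^0 · 21); v_p(y) = 3 (factor: 24 = 2^3 · 3). Additivity: v_p(xy) = v_p(x) + v_p(y) = 0 + 3 = 3. (Direct check: xy = 504 = 2^3 · (63).)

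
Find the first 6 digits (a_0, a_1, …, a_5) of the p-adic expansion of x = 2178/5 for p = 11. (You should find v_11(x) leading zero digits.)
(a_0, …, a_5) = (0, 0, 8, 4, 4, 4)

v_11(2178/5) = 2, so a_0 = ... = a_1 = 0. Factor out: x = 11^2 · u with u = 18/5 a unit in ℤ_11. Expand u iteratively via a_{v+i} = u_i mod 11, u_{i+1} = (u_i − a_{v+i})/11:
  u_0 = 18/5;  a_2 = 8;  u_1 = (u_0 − 8)/11 = -2/5
  u_1 = -2/5;  a_3 = 4;  u_2 = (u_1 − 4)/11 = -2/5
  u_2 = -2/5;  a_4 = 4;  u_3 = (u_2 − 4)/11 = -2/5
  u_3 = -2/5;  a_5 = 4;  u_4 = (u_3 − 4)/11 = -2/5
Digits: (0, 0, 8, 4, 4, 4).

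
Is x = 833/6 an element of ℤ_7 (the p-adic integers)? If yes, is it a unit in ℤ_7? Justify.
x ∈ ℤ_7 but not a unit; v_7(x) = 2 > 0

ℤ_7 = {x ∈ ℚ_7 : v_7(x) ≥ 0} and ℤ_7^× = {x ∈ ℤ_7 : v_7(x) = 0}. Here v_7(833/6) = v_7(num) − v_7(den) = 2; compare against these criteria.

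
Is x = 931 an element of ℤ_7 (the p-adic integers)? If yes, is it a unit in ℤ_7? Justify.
x ∈ ℤ_7 but not a unit; v_7(x) = 2 > 0

ℤ_7 = {x ∈ ℚ_7 : v_7(x) ≥ 0} and ℤ_7^× = {x ∈ ℤ_7 : v_7(x) = 0}. Here v_7(931) = v_7(num) − v_7(den) = 2; compare against these criteria.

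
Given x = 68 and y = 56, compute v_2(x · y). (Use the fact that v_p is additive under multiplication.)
v_2(3808) = 5

v_p(x) = 2 (factor: 68 = 2^2 · 17); v_p(y) = 3 (factor: 56 = 2^3 · 7). Additivity: v_p(xy) = v_p(x) + v_p(y) = 2 + 3 = 5. (Direct check: xy = 3808 = 2^5 · (119).)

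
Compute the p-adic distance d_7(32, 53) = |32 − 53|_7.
d_7(32, 53) = 1/7

Step 1 — x − y = 32 − 53 = -21. Step 2 — v_7(-21) = 1 (factor: -21 = −(7^1 · 3); the sign does not affect v_p). Step 3 — |x − y|_7 = 7^{-1} = 1/7.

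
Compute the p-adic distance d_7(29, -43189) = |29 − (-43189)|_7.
d_7(29, -43189) = 1/2401

Step 1 — x − y = 29 − (-43189) = 43218. Step 2 — v_7(43218) = 4 (factor: 43218 = (7^4 · 18); the sign does not affect v_p). Step 3 — |x − y|_7 = 7^{-4} = 1/2401.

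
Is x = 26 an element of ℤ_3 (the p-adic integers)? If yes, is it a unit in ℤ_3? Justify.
x ∈ ℤ_3^× (unit); v_3(x) = 0

ℤ_3 = {x ∈ ℚ_3 : v_3(x) ≥ 0} and ℤ_3^× = {x ∈ ℤ_3 : v_3(x) = 0}. Here v_3(26) = v_3(num) − v_3(den) = 0; compare against these criteria.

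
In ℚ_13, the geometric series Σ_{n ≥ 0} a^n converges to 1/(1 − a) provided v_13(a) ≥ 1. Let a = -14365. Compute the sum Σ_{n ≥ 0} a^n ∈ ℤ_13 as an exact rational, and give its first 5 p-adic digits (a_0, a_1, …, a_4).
Σ a^n = 1/(1 − a) = 1/14366;  first 5 digits = (1, 0, 6, 6, 9)

v_13(a) = 2 ≥ 1, so the series converges in ℤ_13 to 1/(1 − a) = 1/(1 − (-14365)) = 1/14366. Expand this rational in ℤ_13: compute digits iteratively via d_i = x_i mod 13, x_{i+1} = (x_i − d_i)/13. The first 5 digits are (1, 0, 6, 6, 9).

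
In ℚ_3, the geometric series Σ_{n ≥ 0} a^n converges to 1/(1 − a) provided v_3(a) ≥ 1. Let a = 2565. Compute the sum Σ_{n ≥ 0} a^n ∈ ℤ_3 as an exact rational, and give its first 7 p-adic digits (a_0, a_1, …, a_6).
Σ a^n = 1/(1 − a) = -1/2564;  first 7 digits = (1, 0, 0, 2, 1, 1, 1)

v_3(a) = 3 ≥ 1, so the series converges in ℤ_3 to 1/(1 − a) = 1/(1 − 2565) = -1/2564. Expand this rational in ℤ_3: compute digits iteratively via d_i = x_i mod 3, x_{i+1} = (x_i − d_i)/3. The first 7 digits are (1, 0, 0, 2, 1, 1, 1).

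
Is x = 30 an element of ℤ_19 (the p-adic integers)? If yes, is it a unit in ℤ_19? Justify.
x ∈ ℤ_19^× (unit); v_19(x) = 0

ℤ_19 = {x ∈ ℚ_19 : v_19(x) ≥ 0} and ℤ_19^× = {x ∈ ℤ_19 : v_19(x) = 0}. Here v_19(30) = v_19(num) − v_19(den) = 0; compare against these criteria.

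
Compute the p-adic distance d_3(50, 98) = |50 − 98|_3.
d_3(50, 98) = 1/3

Step 1 — x − y = 50 − 98 = -48. Step 2 — v_3(-48) = 1 (factor: -48 = −(3^1 · 16); the sign does not affect v_p). Step 3 — |x − y|_3 = 3^{-1} = 1/3.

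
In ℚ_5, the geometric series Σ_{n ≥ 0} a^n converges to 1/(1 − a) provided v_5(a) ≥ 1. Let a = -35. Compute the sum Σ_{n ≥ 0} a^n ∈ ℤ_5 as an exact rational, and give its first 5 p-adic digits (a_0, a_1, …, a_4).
Σ a^n = 1/(1 − a) = 1/36;  first 5 digits = (1, 3, 2, 1, 4)

v_5(a) = 1 ≥ 1, so the series converges in ℤ_5 to 1/(1 − a) = 1/(1 − (-35)) = 1/36. Expand this rational in ℤ_5: compute digits iteratively via d_i = x_i mod 5, x_{i+1} = (x_i − d_i)/5. The first 5 digits are (1, 3, 2, 1, 4).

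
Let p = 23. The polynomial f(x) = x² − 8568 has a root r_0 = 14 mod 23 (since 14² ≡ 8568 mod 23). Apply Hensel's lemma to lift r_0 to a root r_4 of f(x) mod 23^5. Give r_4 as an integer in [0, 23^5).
r_4 = 2751642 (mod 6436343)

Hensel's recurrence: r_{i+1} = r_i − f(r_i)·(f′(r_i))^{-1} mod 23^{i+2}, with f′(x) = 2x. Iterate:
  r_0 = 14 (mod 23)
  r_1 = 313 (mod 529)
  r_2 = 1900 (mod 12167)
  r_3 = 233073 (mod 279841)
  r_4 = 2751642 (mod 6436343)
Final: r_4 = 2751642, and one checks f(r_4) ≡ 0 mod 23^5.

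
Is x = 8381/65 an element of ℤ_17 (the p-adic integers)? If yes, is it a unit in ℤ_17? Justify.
x ∈ ℤ_17 but not a unit; v_17(x) = 2 > 0

ℤ_17 = {x ∈ ℚ_17 : v_17(x) ≥ 0} and ℤ_17^× = {x ∈ ℤ_17 : v_17(x) = 0}. Here v_17(8381/65) = v_17(num) − v_17(den) = 2; compare against these criteria.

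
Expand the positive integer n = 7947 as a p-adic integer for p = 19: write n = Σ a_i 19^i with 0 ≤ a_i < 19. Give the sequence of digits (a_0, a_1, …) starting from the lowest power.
(a_0, a_1, …) = (5, 0, 3, 1)

Repeated division by 19 gives the digits low-to-high: 7947 = 5 + 3·19^2 + 1·19^3. Digit sequence: (5, 0, 3, 1).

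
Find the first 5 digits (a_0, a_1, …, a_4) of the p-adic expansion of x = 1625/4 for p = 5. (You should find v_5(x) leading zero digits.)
(a_0, …, a_4) = (0, 0, 0, 2, 4)

v_5(1625/4) = 3, so a_0 = ... = a_2 = 0. Factor out: x = 5^3 · u with u = 13/4 a unit in ℤ_5. Expand u iteratively via a_{v+i} = u_i mod 5, u_{i+1} = (u_i − a_{v+i})/5:
  u_0 = 13/4;  a_3 = 2;  u_1 = (u_0 − 2)/5 = 1/4
  u_1 = 1/4;  a_4 = 4;  u_2 = (u_1 − 4)/5 = -3/4
Digits: (0, 0, 0, 2, 4).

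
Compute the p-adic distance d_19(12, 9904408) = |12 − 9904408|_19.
d_19(12, 9904408) = 1/2476099

Step 1 — x − y = 12 − 9904408 = -9904396. Step 2 — v_19(-9904396) = 5 (factor: -9904396 = −(19^5 · 4); the sign does not affect v_p). Step 3 — |x − y|_19 = 19^{-5} = 1/2476099.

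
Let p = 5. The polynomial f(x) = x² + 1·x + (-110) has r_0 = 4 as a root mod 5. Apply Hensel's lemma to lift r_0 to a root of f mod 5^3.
r_2 = 114 (mod 125)

Hensel: r_{i+1} = r_i − f(r_i)·(f′(r_i))^{-1} mod 5^{i+2}, f′(x) = 2x + 1. Iterate:
  r_0 = 4 (mod 5)
  r_1 = 14 (mod 25)
  r_2 = 114 (mod 125)
Final: r = 114 satisfies f(r) ≡ 0 mod 5^3.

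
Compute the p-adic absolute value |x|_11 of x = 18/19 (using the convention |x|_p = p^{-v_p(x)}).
|18/19|_11 = 1

Step 1 — compute v_11(x) by factoring powers of 11 out of the numerator and denominator: v_11(18/19) = 0. Step 2 — apply |x|_p = p^{-v_p(x)} = 11^{0} = 1.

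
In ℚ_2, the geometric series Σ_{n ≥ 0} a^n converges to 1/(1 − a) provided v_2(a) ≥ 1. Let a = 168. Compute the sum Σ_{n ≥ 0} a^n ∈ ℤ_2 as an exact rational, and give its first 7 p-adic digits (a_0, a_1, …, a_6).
Σ a^n = 1/(1 − a) = -1/167;  first 7 digits = (1, 0, 0, 1, 0, 1, 1)

v_2(a) = 3 ≥ 1, so the series converges in ℤ_2 to 1/(1 − a) = 1/(1 − 168) = -1/167. Expand this rational in ℤ_2: compute digits iteratively via d_i = x_i mod 2, x_{i+1} = (x_i − d_i)/2. The first 7 digits are (1, 0, 0, 1, 0, 1, 1).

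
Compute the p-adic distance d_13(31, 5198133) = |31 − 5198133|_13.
d_13(31, 5198133) = 1/371293

Step 1 — x − y = 31 − 5198133 = -5198102. Step 2 — v_13(-5198102) = 5 (factor: -5198102 = −(13^5 · 14); the sign does not affect v_p). Step 3 — |x − y|_13 = 13^{-5} = 1/371293.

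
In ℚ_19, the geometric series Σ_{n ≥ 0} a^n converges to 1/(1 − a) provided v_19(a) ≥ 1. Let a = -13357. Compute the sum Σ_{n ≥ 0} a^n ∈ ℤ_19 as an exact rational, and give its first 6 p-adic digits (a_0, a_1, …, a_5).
Σ a^n = 1/(1 − a) = 1/13358;  first 6 digits = (1, 0, 1, 17, 0, 15)

v_19(a) = 2 ≥ 1, so the series converges in ℤ_19 to 1/(1 − a) = 1/(1 − (-13357)) = 1/13358. Expand this rational in ℤ_19: compute digits iteratively via d_i = x_i mod 19, x_{i+1} = (x_i − d_i)/19. The first 6 digits are (1, 0, 1, 17, 0, 15).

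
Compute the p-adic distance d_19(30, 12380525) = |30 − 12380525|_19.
d_19(30, 12380525) = 1/2476099

Step 1 — x − y = 30 − 12380525 = -12380495. Step 2 — v_19(-12380495) = 5 (factor: -12380495 = −(19^5 · 5); the sign does not affect v_p). Step 3 — |x − y|_19 = 19^{-5} = 1/2476099.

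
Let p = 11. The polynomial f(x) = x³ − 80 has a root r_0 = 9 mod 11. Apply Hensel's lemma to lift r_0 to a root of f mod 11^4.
r_3 = 12307 (mod 14641)

Hensel: r_{i+1} = r_i − f(r_i)/f′(r_i) mod 11^{i+2}, where f′(x) = 3x². Iterate:
  r_0 = 9 (mod 11)
  r_1 = 86 (mod 121)
  r_2 = 328 (mod 1331)
  r_3 = 12307 (mod 14641)
Final: r = 12307 with f(r) ≡ 0 mod 11^4.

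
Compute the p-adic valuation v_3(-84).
v_3(-84) = 1

v_3(n) is the largest exponent k such that 3^k divides n. Factor out: -84 = -3^1 · 28. (Sign doesn't affect v_p.) So v_3(-84) = 1.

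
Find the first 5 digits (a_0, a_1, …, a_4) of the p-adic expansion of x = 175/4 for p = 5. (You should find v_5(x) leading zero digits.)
(a_0, …, a_4) = (0, 0, 3, 1, 1)

v_5(175/4) = 2, so a_0 = ... = a_1 = 0. Factor out: x = 5^2 · u with u = 7/4 a unit in ℤ_5. Expand u iteratively via a_{v+i} = u_i mod 5, u_{i+1} = (u_i − a_{v+i})/5:
  u_0 = 7/4;  a_2 = 3;  u_1 = (u_0 − 3)/5 = -1/4
  u_1 = -1/4;  a_3 = 1;  u_2 = (u_1 − 1)/5 = -1/4
  u_2 = -1/4;  a_4 = 1;  u_3 = (u_2 − 1)/5 = -1/4
Digits: (0, 0, 3, 1, 1).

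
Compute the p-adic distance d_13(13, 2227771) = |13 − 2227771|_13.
d_13(13, 2227771) = 1/371293

Step 1 — x − y = 13 − 2227771 = -2227758. Step 2 — v_13(-2227758) = 5 (factor: -2227758 = −(13^5 · 6); the sign does not affect v_p). Step 3 — |x − y|_13 = 13^{-5} = 1/371293.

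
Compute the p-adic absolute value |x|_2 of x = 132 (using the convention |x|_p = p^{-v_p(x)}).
|132|_2 = 1/4

Step 1 — compute v_2(x) by factoring powers of 2 out of the numerator and denominator: v_2(132) = 2. Step 2 — apply |x|_p = p^{-v_p(x)} = 2^{-2} = 1/4.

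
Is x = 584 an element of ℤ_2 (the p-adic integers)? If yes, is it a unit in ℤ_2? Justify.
x ∈ ℤ_2 but not a unit; v_2(x) = 3 > 0

ℤ_2 = {x ∈ ℚ_2 : v_2(x) ≥ 0} and ℤ_2^× = {x ∈ ℤ_2 : v_2(x) = 0}. Here v_2(584) = v_2(num) − v_2(den) = 3; compare against these criteria.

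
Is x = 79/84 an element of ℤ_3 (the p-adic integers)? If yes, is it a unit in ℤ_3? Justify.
x ∉ ℤ_3 (v_3(x) = -1 < 0)

ℤ_3 = {x ∈ ℚ_3 : v_3(x) ≥ 0} and ℤ_3^× = {x ∈ ℤ_3 : v_3(x) = 0}. Here v_3(79/84) = v_3(num) − v_3(den) = -1; compare against these criteria.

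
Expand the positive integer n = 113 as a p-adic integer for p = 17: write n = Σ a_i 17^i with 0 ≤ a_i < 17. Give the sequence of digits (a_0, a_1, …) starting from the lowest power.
(a_0, a_1, …) = (11, 6)

Repeated division by 17 gives the digits low-to-high: 113 = 11 + 6·17^1. Digit sequence: (11, 6).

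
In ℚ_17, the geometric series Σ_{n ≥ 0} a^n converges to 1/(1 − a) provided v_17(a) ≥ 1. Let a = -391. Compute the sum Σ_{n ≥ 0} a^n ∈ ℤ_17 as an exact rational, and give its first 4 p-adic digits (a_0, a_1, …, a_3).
Σ a^n = 1/(1 − a) = 1/392;  first 4 digits = (1, 11, 0, 2)

v_17(a) = 1 ≥ 1, so the series converges in ℤ_17 to 1/(1 − a) = 1/(1 − (-391)) = 1/392. Expand this rational in ℤ_17: compute digits iteratively via d_i = x_i mod 17, x_{i+1} = (x_i − d_i)/17. The first 4 digits are (1, 11, 0, 2).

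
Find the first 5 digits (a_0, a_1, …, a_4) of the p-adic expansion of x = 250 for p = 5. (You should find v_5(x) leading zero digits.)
(a_0, …, a_4) = (0, 0, 0, 2, 0)

v_5(250) = 3, so a_0 = ... = a_2 = 0. Factor out: x = 5^3 · u with u = 2 a unit in ℤ_5. Expand u iteratively via a_{v+i} = u_i mod 5, u_{i+1} = (u_i − a_{v+i})/5:
  u_0 = 2;  a_3 = 2;  u_1 = (u_0 − 2)/5 = 0
  u_1 = 0;  a_4 = 0;  u_2 = (u_1 − 0)/5 = 0
Digits: (0, 0, 0, 2, 0).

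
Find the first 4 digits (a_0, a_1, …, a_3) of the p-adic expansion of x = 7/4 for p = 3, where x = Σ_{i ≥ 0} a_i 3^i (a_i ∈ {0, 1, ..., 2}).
(a_0, …, a_3) = (1, 1, 2, 0)

v_3(7/4) = 0 (numerator and denominator both coprime to 3), so x ∈ ℤ_3^×. Compute digits iteratively via a_i = x_i mod 3, x_{i+1} = (x_i − a_i)/3, with x_0 = x:
  x_0 = 7/4;  a_0 = 1;  x_1 = (x_0 − 1)/3 = 1/4
  x_1 = 1/4;  a_1 = 1;  x_2 = (x_1 − 1)/3 = -1/4
  x_2 = -1/4;  a_2 = 2;  x_3 = (x_2 − 2)/3 = -3/4
  x_3 = -3/4;  a_3 = 0;  x_4 = (x_3 − 0)/3 = -1/4
Digits: (1, 1, 2, 0).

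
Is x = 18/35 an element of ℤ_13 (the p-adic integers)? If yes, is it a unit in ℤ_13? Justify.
x ∈ ℤ_13^× (unit); v_13(x) = 0

ℤ_13 = {x ∈ ℚ_13 : v_13(x) ≥ 0} and ℤ_13^× = {x ∈ ℤ_13 : v_13(x) = 0}. Here v_13(18/35) = v_13(num) − v_13(den) = 0; compare against these criteria.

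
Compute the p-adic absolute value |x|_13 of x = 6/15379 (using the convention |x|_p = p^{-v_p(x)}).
|6/15379|_13 = 2197

Step 1 — compute v_13(x) by factoring powers of 13 out of the numerator and denominator: v_13(6/15379) = -3. Step 2 — apply |x|_p = p^{-v_p(x)} = 13^{3} = 2197.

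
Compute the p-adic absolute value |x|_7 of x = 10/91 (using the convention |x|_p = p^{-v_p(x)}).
|10/91|_7 = 7

Step 1 — compute v_7(x) by factoring powers of 7 out of the numerator and denominator: v_7(10/91) = -1. Step 2 — apply |x|_p = p^{-v_p(x)} = 7^{1} = 7.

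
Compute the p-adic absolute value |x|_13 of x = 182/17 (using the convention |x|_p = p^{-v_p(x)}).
|182/17|_13 = 1/13

Step 1 — compute v_13(x) by factoring powers of 13 out of the numerator and denominator: v_13(182/17) = 1. Step 2 — apply |x|_p = p^{-v_p(x)} = 13^{-1} = 1/13.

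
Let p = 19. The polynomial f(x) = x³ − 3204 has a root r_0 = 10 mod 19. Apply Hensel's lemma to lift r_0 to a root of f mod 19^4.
r_3 = 91153 (mod 130321)

Hensel: r_{i+1} = r_i − f(r_i)/f′(r_i) mod 19^{i+2}, where f′(x) = 3x². Iterate:
  r_0 = 10 (mod 19)
  r_1 = 181 (mod 361)
  r_2 = 1986 (mod 6859)
  r_3 = 91153 (mod 130321)
Final: r = 91153 with f(r) ≡ 0 mod 19^4.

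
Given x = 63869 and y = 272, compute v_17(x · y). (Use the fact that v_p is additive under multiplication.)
v_17(17372368) = 4

v_p(x) = 3 (factor: 63869 = 17^3 · 13); v_p(y) = 1 (factor: 272 = 17^1 · 16). Additivity: v_p(xy) = v_p(x) + v_p(y) = 3 + 1 = 4. (Direct check: xy = 17372368 = 17^4 · (208).)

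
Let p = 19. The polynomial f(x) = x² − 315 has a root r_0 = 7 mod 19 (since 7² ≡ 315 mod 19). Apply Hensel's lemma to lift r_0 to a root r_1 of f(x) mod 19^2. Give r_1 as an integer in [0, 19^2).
r_1 = 26 (mod 361)

Hensel's recurrence: r_{i+1} = r_i − f(r_i)·(f′(r_i))^{-1} mod 19^{i+2}, with f′(x) = 2x. Iterate:
  r_0 = 7 (mod 19)
  r_1 = 26 (mod 361)
Final: r_1 = 26, and one checks f(r_1) ≡ 0 mod 19^2.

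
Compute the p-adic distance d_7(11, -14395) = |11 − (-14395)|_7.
d_7(11, -14395) = 1/2401

Step 1 — x − y = 11 − (-14395) = 14406. Step 2 — v_7(14406) = 4 (factor: 14406 = (7^4 · 6); the sign does not affect v_p). Step 3 — |x − y|_7 = 7^{-4} = 1/2401.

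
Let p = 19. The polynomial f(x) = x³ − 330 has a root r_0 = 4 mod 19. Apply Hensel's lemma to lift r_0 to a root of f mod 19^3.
r_2 = 2702 (mod 6859)

Hensel: r_{i+1} = r_i − f(r_i)/f′(r_i) mod 19^{i+2}, where f′(x) = 3x². Iterate:
  r_0 = 4 (mod 19)
  r_1 = 175 (mod 361)
  r_2 = 2702 (mod 6859)
Final: r = 2702 with f(r) ≡ 0 mod 19^3.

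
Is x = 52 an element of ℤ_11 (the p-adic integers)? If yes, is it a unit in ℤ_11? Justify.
x ∈ ℤ_11^× (unit); v_11(x) = 0

ℤ_11 = {x ∈ ℚ_11 : v_11(x) ≥ 0} and ℤ_11^× = {x ∈ ℤ_11 : v_11(x) = 0}. Here v_11(52) = v_11(num) − v_11(den) = 0; compare against these criteria.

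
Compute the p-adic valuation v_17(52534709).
v_17(52534709) = 5

v_17(n) is the largest exponent k such that 17^k divides n. Factor out: 52534709 = 17^5 · 37. (Sign doesn't affect v_p.) So v_17(52534709) = 5.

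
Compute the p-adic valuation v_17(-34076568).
v_17(-34076568) = 5

v_17(n) is the largest exponent k such that 17^k divides n. Factor out: -34076568 = -17^5 · 24. (Sign doesn't affect v_p.) So v_17(-34076568) = 5.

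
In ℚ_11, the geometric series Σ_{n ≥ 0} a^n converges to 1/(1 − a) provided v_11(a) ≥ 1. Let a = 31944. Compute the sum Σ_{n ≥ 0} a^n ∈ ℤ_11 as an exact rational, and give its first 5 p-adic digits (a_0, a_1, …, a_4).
Σ a^n = 1/(1 − a) = -1/31943;  first 5 digits = (1, 0, 0, 2, 2)

v_11(a) = 3 ≥ 1, so the series converges in ℤ_11 to 1/(1 − a) = 1/(1 − 31944) = -1/31943. Expand this rational in ℤ_11: compute digits iteratively via d_i = x_i mod 11, x_{i+1} = (x_i − d_i)/11. The first 5 digits are (1, 0, 0, 2, 2).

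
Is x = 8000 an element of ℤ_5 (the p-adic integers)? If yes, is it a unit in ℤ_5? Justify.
x ∈ ℤ_5 but not a unit; v_5(x) = 3 > 0

ℤ_5 = {x ∈ ℚ_5 : v_5(x) ≥ 0} and ℤ_5^× = {x ∈ ℤ_5 : v_5(x) = 0}. Here v_5(8000) = v_5(num) − v_5(den) = 3; compare against these criteria.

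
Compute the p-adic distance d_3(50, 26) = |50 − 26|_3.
d_3(50, 26) = 1/3

Step 1 — x − y = 50 − 26 = 24. Step 2 — v_3(24) = 1 (factor: 24 = (3^1 · 8); the sign does not affect v_p). Step 3 — |x − y|_3 = 3^{-1} = 1/3.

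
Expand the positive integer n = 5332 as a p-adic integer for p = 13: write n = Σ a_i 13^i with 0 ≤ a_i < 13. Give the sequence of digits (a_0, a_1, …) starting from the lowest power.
(a_0, a_1, …) = (2, 7, 5, 2)

Repeated division by 13 gives the digits low-to-high: 5332 = 2 + 7·13^1 + 5·13^2 + 2·13^3. Digit sequence: (2, 7, 5, 2).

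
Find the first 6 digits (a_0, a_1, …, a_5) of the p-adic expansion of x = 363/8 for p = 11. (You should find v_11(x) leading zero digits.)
(a_0, …, a_5) = (0, 0, 10, 6, 9, 6)

v_11(363/8) = 2, so a_0 = ... = a_1 = 0. Factor out: x = 11^2 · u with u = 3/8 a unit in ℤ_11. Expand u iteratively via a_{v+i} = u_i mod 11, u_{i+1} = (u_i − a_{v+i})/11:
  u_0 = 3/8;  a_2 = 10;  u_1 = (u_0 − 10)/11 = -7/8
  u_1 = -7/8;  a_3 = 6;  u_2 = (u_1 − 6)/11 = -5/8
  u_2 = -5/8;  a_4 = 9;  u_3 = (u_2 − 9)/11 = -7/8
  u_3 = -7/8;  a_5 = 6;  u_4 = (u_3 − 6)/11 = -5/8
Digits: (0, 0, 10, 6, 9, 6).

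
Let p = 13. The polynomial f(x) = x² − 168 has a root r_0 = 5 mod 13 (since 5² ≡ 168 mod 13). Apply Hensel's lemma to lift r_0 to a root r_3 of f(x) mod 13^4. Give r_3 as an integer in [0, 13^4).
r_3 = 22885 (mod 28561)

Hensel's recurrence: r_{i+1} = r_i − f(r_i)·(f′(r_i))^{-1} mod 13^{i+2}, with f′(x) = 2x. Iterate:
  r_0 = 5 (mod 13)
  r_1 = 70 (mod 169)
  r_2 = 915 (mod 2197)
  r_3 = 22885 (mod 28561)
Final: r_3 = 22885, and one checks f(r_3) ≡ 0 mod 13^4.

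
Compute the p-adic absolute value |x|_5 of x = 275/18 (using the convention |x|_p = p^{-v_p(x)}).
|275/18|_5 = 1/25

Step 1 — compute v_5(x) by factoring powers of 5 out of the numerator and denominator: v_5(275/18) = 2. Step 2 — apply |x|_p = p^{-v_p(x)} = 5^{-2} = 1/25.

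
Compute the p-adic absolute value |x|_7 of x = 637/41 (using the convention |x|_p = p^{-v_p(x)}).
|637/41|_7 = 1/49

Step 1 — compute v_7(x) by factoring powers of 7 out of the numerator and denominator: v_7(637/41) = 2. Step 2 — apply |x|_p = p^{-v_p(x)} = 7^{-2} = 1/49.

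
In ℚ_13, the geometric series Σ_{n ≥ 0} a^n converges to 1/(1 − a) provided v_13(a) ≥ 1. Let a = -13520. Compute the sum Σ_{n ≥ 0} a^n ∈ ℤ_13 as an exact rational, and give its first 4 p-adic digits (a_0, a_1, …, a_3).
Σ a^n = 1/(1 − a) = 1/13521;  first 4 digits = (1, 0, 11, 6)

v_13(a) = 2 ≥ 1, so the series converges in ℤ_13 to 1/(1 − a) = 1/(1 − (-13520)) = 1/13521. Expand this rational in ℤ_13: compute digits iteratively via d_i = x_i mod 13, x_{i+1} = (x_i − d_i)/13. The first 4 digits are (1, 0, 11, 6).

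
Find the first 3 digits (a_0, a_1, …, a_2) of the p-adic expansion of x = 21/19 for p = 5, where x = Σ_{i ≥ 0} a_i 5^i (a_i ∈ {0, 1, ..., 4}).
(a_0, …, a_2) = (4, 1, 1)

v_5(21/19) = 0 (numerator and denominator both coprime to 5), so x ∈ ℤ_5^×. Compute digits iteratively via a_i = x_i mod 5, x_{i+1} = (x_i − a_i)/5, with x_0 = x:
  x_0 = 21/19;  a_0 = 4;  x_1 = (x_0 − 4)/5 = -11/19
  x_1 = -11/19;  a_1 = 1;  x_2 = (x_1 − 1)/5 = -6/19
  x_2 = -6/19;  a_2 = 1;  x_3 = (x_2 − 1)/5 = -5/19
Digits: (4, 1, 1).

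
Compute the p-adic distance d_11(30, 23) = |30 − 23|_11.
d_11(30, 23) = 1

Step 1 — x − y = 30 − 23 = 7. Step 2 — v_11(7) = 0 (factor: 7 = (11^0 · 7); the sign does not affect v_p). Step 3 — |x − y|_11 = 11^{0} = 1.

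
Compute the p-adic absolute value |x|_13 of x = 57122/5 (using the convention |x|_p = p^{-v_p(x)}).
|57122/5|_13 = 1/28561

Step 1 — compute v_13(x) by factoring powers of 13 out of the numerator and denominator: v_13(57122/5) = 4. Step 2 — apply |x|_p = p^{-v_p(x)} = 13^{-4} = 1/28561.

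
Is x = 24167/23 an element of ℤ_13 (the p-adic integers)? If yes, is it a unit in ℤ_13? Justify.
x ∈ ℤ_13 but not a unit; v_13(x) = 3 > 0

ℤ_13 = {x ∈ ℚ_13 : v_13(x) ≥ 0} and ℤ_13^× = {x ∈ ℤ_13 : v_13(x) = 0}. Here v_13(24167/23) = v_13(num) − v_13(den) = 3; compare against these criteria.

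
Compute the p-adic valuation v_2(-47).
v_2(-47) = 0

v_2(n) is the largest exponent k such that 2^k divides n. Factor out: -47 = -2^0 · 47. (Sign doesn't affect v_p.) So v_2(-47) = 0.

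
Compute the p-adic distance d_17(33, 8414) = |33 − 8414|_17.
d_17(33, 8414) = 1/289

Step 1 — x − y = 33 − 8414 = -8381. Step 2 — v_17(-8381) = 2 (factor: -8381 = −(17^2 · 29); the sign does not affect v_p). Step 3 — |x − y|_17 = 17^{-2} = 1/289.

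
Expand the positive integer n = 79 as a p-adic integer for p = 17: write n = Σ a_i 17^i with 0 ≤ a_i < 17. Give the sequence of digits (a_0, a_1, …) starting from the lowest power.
(a_0, a_1, …) = (11, 4)

Repeated division by 17 gives the digits low-to-high: 79 = 11 + 4·17^1. Digit sequence: (11, 4).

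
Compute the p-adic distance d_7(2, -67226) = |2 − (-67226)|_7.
d_7(2, -67226) = 1/16807

Step 1 — x − y = 2 − (-67226) = 67228. Step 2 — v_7(67228) = 5 (factor: 67228 = (7^5 · 4); the sign does not affect v_p). Step 3 — |x − y|_7 = 7^{-5} = 1/16807.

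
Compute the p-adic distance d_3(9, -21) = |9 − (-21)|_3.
d_3(9, -21) = 1/3

Step 1 — x − y = 9 − (-21) = 30. Step 2 — v_3(30) = 1 (factor: 30 = (3^1 · 10); the sign does not affect v_p). Step 3 — |x − y|_3 = 3^{-1} = 1/3.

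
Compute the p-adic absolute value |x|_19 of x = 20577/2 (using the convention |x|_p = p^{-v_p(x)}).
|20577/2|_19 = 1/6859

Step 1 — compute v_19(x) by factoring powers of 19 out of the numerator and denominator: v_19(20577/2) = 3. Step 2 — apply |x|_p = p^{-v_p(x)} = 19^{-3} = 1/6859.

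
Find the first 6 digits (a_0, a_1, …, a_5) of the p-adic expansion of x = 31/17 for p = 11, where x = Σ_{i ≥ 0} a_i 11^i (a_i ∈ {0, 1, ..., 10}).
(a_0, …, a_5) = (7, 6, 2, 3, 1, 7)

v_11(31/17) = 0 (numerator and denominator both coprime to 11), so x ∈ ℤ_11^×. Compute digits iteratively via a_i = x_i mod 11, x_{i+1} = (x_i − a_i)/11, with x_0 = x:
  x_0 = 31/17;  a_0 = 7;  x_1 = (x_0 − 7)/11 = -8/17
  x_1 = -8/17;  a_1 = 6;  x_2 = (x_1 − 6)/11 = -10/17
  x_2 = -10/17;  a_2 = 2;  x_3 = (x_2 − 2)/11 = -4/17
  x_3 = -4/17;  a_3 = 3;  x_4 = (x_3 − 3)/11 = -5/17
  x_4 = -5/17;  a_4 = 1;  x_5 = (x_4 − 1)/11 = -2/17
  x_5 = -2/17;  a_5 = 7;  x_6 = (x_5 − 7)/11 = -11/17
Digits: (7, 6, 2, 3, 1, 7).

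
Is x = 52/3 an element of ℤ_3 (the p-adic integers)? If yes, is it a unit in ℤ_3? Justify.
x ∉ ℤ_3 (v_3(x) = -1 < 0)

ℤ_3 = {x ∈ ℚ_3 : v_3(x) ≥ 0} and ℤ_3^× = {x ∈ ℤ_3 : v_3(x) = 0}. Here v_3(52/3) = v_3(num) − v_3(den) = -1; compare against these criteria.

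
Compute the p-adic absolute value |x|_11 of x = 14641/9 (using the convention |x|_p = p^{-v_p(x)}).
|14641/9|_11 = 1/14641

Step 1 — compute v_11(x) by factoring powers of 11 out of the numerator and denominator: v_11(14641/9) = 4. Step 2 — apply |x|_p = p^{-v_p(x)} = 11^{-4} = 1/14641.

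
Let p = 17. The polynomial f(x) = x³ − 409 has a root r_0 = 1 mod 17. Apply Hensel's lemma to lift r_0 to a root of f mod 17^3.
r_2 = 1293 (mod 4913)

Hensel: r_{i+1} = r_i − f(r_i)/f′(r_i) mod 17^{i+2}, where f′(x) = 3x². Iterate:
  r_0 = 1 (mod 17)
  r_1 = 137 (mod 289)
  r_2 = 1293 (mod 4913)
Final: r = 1293 with f(r) ≡ 0 mod 17^3.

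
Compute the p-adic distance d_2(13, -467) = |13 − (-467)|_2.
d_2(13, -467) = 1/32

Step 1 — x − y = 13 − (-467) = 480. Step 2 — v_2(480) = 5 (factor: 480 = (2^5 · 15); the sign does not affect v_p). Step 3 — |x − y|_2 = 2^{-5} = 1/32.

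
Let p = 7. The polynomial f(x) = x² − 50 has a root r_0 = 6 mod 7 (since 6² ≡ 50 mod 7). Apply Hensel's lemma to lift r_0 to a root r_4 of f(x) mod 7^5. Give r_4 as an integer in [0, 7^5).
r_4 = 10779 (mod 16807)

Hensel's recurrence: r_{i+1} = r_i − f(r_i)·(f′(r_i))^{-1} mod 7^{i+2}, with f′(x) = 2x. Iterate:
  r_0 = 6 (mod 7)
  r_1 = 48 (mod 49)
  r_2 = 146 (mod 343)
  r_3 = 1175 (mod 2401)
  r_4 = 10779 (mod 16807)
Final: r_4 = 10779, and one checks f(r_4) ≡ 0 mod 7^5.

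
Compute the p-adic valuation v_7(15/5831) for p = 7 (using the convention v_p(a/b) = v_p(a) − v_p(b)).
v_7(15/5831) = -3

Factor powers of 7 from the numerator and denominator of the reduced fraction: 15 = 7^0 · 15 and 5831 = 7^3 · 17. Apply v_p(a/b) = v_p(a) − v_p(b): v_7(15/5831) = 0 − 3 = -3.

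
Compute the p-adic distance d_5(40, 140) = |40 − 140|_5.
d_5(40, 140) = 1/25

Step 1 — x − y = 40 − 140 = -100. Step 2 — v_5(-100) = 2 (factor: -100 = −(5^2 · 4); the sign does not affect v_p). Step 3 — |x − y|_5 = 5^{-2} = 1/25.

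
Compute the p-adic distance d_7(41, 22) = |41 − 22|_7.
d_7(41, 22) = 1

Step 1 — x − y = 41 − 22 = 19. Step 2 — v_7(19) = 0 (factor: 19 = (7^0 · 19); the sign does not affect v_p). Step 3 — |x − y|_7 = 7^{0} = 1.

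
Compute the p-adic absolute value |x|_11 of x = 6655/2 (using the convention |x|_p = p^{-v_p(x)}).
|6655/2|_11 = 1/1331

Step 1 — compute v_11(x) by factoring powers of 11 out of the numerator and denominator: v_11(6655/2) = 3. Step 2 — apply |x|_p = p^{-v_p(x)} = 11^{-3} = 1/1331.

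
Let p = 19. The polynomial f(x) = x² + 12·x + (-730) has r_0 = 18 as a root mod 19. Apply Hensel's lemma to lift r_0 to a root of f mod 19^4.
r_3 = 107615 (mod 130321)

Hensel: r_{i+1} = r_i − f(r_i)·(f′(r_i))^{-1} mod 19^{i+2}, f′(x) = 2x + 12. Iterate:
  r_0 = 18 (mod 19)
  r_1 = 37 (mod 361)
  r_2 = 4730 (mod 6859)
  r_3 = 107615 (mod 130321)
Final: r = 107615 satisfies f(r) ≡ 0 mod 19^4.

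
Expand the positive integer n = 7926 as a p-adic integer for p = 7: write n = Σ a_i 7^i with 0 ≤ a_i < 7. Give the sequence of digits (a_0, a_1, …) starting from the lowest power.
(a_0, a_1, …) = (2, 5, 0, 2, 3)

Repeated division by 7 gives the digits low-to-high: 7926 = 2 + 5·7^1 + 2·7^3 + 3·7^4. Digit sequence: (2, 5, 0, 2, 3).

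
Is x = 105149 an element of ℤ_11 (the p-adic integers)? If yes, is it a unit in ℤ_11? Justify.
x ∈ ℤ_11 but not a unit; v_11(x) = 3 > 0

ℤ_11 = {x ∈ ℚ_11 : v_11(x) ≥ 0} and ℤ_11^× = {x ∈ ℤ_11 : v_11(x) = 0}. Here v_11(105149) = v_11(num) − v_11(den) = 3; compare against these criteria.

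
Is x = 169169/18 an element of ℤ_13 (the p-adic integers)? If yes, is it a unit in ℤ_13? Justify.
x ∈ ℤ_13 but not a unit; v_13(x) = 3 > 0

ℤ_13 = {x ∈ ℚ_13 : v_13(x) ≥ 0} and ℤ_13^× = {x ∈ ℤ_13 : v_13(x) = 0}. Here v_13(169169/18) = v_13(num) − v_13(den) = 3; compare against these criteria.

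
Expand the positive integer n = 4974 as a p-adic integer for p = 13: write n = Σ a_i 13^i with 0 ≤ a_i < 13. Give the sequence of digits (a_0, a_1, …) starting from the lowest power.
(a_0, a_1, …) = (8, 5, 3, 2)

Repeated division by 13 gives the digits low-to-high: 4974 = 8 + 5·13^1 + 3·13^2 + 2·13^3. Digit sequence: (8, 5, 3, 2).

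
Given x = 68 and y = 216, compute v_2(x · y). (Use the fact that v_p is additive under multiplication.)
v_2(14688) = 5

v_p(x) = 2 (factor: 68 = 2^2 · 17); v_p(y) = 3 (factor: 216 = 2^3 · 27). Additivity: v_p(xy) = v_p(x) + v_p(y) = 2 + 3 = 5. (Direct check: xy = 14688 = 2^5 · (459).)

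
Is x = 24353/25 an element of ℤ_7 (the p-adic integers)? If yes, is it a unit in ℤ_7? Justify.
x ∈ ℤ_7 but not a unit; v_7(x) = 3 > 0

ℤ_7 = {x ∈ ℚ_7 : v_7(x) ≥ 0} and ℤ_7^× = {x ∈ ℤ_7 : v_7(x) = 0}. Here v_7(24353/25) = v_7(num) − v_7(den) = 3; compare against these criteria.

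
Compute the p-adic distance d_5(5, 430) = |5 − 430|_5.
d_5(5, 430) = 1/25

Step 1 — x − y = 5 − 430 = -425. Step 2 — v_5(-425) = 2 (factor: -425 = −(5^2 · 17); the sign does not affect v_p). Step 3 — |x − y|_5 = 5^{-2} = 1/25.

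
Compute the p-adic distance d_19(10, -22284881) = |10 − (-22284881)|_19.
d_19(10, -22284881) = 1/2476099

Step 1 — x − y = 10 − (-22284881) = 22284891. Step 2 — v_19(22284891) = 5 (factor: 22284891 = (19^5 · 9); the sign does not affect v_p). Step 3 — |x − y|_19 = 19^{-5} = 1/2476099.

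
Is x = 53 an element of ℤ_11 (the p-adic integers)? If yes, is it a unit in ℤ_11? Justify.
x ∈ ℤ_11^× (unit); v_11(x) = 0

ℤ_11 = {x ∈ ℚ_11 : v_11(x) ≥ 0} and ℤ_11^× = {x ∈ ℤ_11 : v_11(x) = 0}. Here v_11(53) = v_11(num) − v_11(den) = 0; compare against these criteria.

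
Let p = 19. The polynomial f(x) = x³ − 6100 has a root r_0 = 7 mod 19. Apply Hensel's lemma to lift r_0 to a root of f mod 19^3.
r_2 = 6220 (mod 6859)

Hensel: r_{i+1} = r_i − f(r_i)/f′(r_i) mod 19^{i+2}, where f′(x) = 3x². Iterate:
  r_0 = 7 (mod 19)
  r_1 = 83 (mod 361)
  r_2 = 6220 (mod 6859)
Final: r = 6220 with f(r) ≡ 0 mod 19^3.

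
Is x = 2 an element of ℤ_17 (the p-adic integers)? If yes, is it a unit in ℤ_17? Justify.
x ∈ ℤ_17^× (unit); v_17(x) = 0

ℤ_17 = {x ∈ ℚ_17 : v_17(x) ≥ 0} and ℤ_17^× = {x ∈ ℤ_17 : v_17(x) = 0}. Here v_17(2) = v_17(num) − v_17(den) = 0; compare against these criteria.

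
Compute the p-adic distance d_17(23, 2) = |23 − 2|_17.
d_17(23, 2) = 1

Step 1 — x − y = 23 − 2 = 21. Step 2 — v_17(21) = 0 (factor: 21 = (17^0 · 21); the sign does not affect v_p). Step 3 — |x − y|_17 = 17^{0} = 1.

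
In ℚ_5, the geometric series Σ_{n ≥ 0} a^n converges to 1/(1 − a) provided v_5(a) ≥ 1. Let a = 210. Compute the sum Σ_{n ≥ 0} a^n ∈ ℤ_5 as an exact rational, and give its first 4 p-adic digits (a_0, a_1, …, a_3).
Σ a^n = 1/(1 − a) = -1/209;  first 4 digits = (1, 2, 2, 2)

v_5(a) = 1 ≥ 1, so the series converges in ℤ_5 to 1/(1 − a) = 1/(1 − 210) = -1/209. Expand this rational in ℤ_5: compute digits iteratively via d_i = x_i mod 5, x_{i+1} = (x_i − d_i)/5. The first 4 digits are (1, 2, 2, 2).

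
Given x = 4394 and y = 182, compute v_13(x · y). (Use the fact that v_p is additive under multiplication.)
v_13(799708) = 4

v_p(x) = 3 (factor: 4394 = 13^3 · 2); v_p(y) = 1 (factor: 182 = 13^1 · 14). Additivity: v_p(xy) = v_p(x) + v_p(y) = 3 + 1 = 4. (Direct check: xy = 799708 = 13^4 · (28).)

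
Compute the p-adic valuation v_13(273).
v_13(273) = 1

v_13(n) is the largest exponent k such that 13^k divides n. Factor out: 273 = 13^1 · 21. (Sign doesn't affect v_p.) So v_13(273) = 1.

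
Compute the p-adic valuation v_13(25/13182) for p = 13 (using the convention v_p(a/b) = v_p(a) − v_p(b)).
v_13(25/13182) = -3

Factor powers of 13 from the numerator and denominator of the reduced fraction: 25 = 13^0 · 25 and 13182 = 13^3 · 6. Apply v_p(a/b) = v_p(a) − v_p(b): v_13(25/13182) = 0 − 3 = -3.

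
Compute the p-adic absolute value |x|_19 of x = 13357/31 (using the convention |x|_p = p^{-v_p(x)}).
|13357/31|_19 = 1/361

Step 1 — compute v_19(x) by factoring powers of 19 out of the numerator and denominator: v_19(13357/31) = 2. Step 2 — apply |x|_p = p^{-v_p(x)} = 19^{-2} = 1/361.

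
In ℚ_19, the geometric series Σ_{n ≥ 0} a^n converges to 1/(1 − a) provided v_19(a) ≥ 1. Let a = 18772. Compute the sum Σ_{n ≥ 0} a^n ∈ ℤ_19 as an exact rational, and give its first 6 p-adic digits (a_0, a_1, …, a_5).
Σ a^n = 1/(1 − a) = -1/18771;  first 6 digits = (1, 0, 14, 2, 6, 9)

v_19(a) = 2 ≥ 1, so the series converges in ℤ_19 to 1/(1 − a) = 1/(1 − 18772) = -1/18771. Expand this rational in ℤ_19: compute digits iteratively via d_i = x_i mod 19, x_{i+1} = (x_i − d_i)/19. The first 6 digits are (1, 0, 14, 2, 6, 9).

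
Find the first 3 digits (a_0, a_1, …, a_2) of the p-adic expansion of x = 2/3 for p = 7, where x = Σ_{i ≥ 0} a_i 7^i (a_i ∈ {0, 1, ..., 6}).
(a_0, …, a_2) = (3, 2, 2)

v_7(2/3) = 0 (numerator and denominator both coprime to 7), so x ∈ ℤ_7^×. Compute digits iteratively via a_i = x_i mod 7, x_{i+1} = (x_i − a_i)/7, with x_0 = x:
  x_0 = 2/3;  a_0 = 3;  x_1 = (x_0 − 3)/7 = -1/3
  x_1 = -1/3;  a_1 = 2;  x_2 = (x_1 − 2)/7 = -1/3
  x_2 = -1/3;  a_2 = 2;  x_3 = (x_2 − 2)/7 = -1/3
Digits: (3, 2, 2).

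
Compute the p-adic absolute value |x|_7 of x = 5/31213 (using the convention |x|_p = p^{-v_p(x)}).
|5/31213|_7 = 2401

Step 1 — compute v_7(x) by factoring powers of 7 out of the numerator and denominator: v_7(5/31213) = -4. Step 2 — apply |x|_p = p^{-v_p(x)} = 7^{4} = 2401.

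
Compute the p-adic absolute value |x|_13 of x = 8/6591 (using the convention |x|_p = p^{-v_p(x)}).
|8/6591|_13 = 2197

Step 1 — compute v_13(x) by factoring powers of 13 out of the numerator and denominator: v_13(8/6591) = -3. Step 2 — apply |x|_p = p^{-v_p(x)} = 13^{3} = 2197.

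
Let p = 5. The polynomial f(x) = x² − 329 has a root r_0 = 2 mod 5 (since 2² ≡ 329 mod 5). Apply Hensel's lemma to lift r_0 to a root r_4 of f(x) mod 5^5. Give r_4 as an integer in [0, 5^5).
r_4 = 1802 (mod 3125)

Hensel's recurrence: r_{i+1} = r_i − f(r_i)·(f′(r_i))^{-1} mod 5^{i+2}, with f′(x) = 2x. Iterate:
  r_0 = 2 (mod 5)
  r_1 = 2 (mod 25)
  r_2 = 52 (mod 125)
  r_3 = 552 (mod 625)
  r_4 = 1802 (mod 3125)
Final: r_4 = 1802, and one checks f(r_4) ≡ 0 mod 5^5.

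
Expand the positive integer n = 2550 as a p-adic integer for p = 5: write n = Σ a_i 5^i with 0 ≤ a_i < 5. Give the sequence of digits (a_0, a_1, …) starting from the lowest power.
(a_0, a_1, …) = (0, 0, 2, 0, 4)

Repeated division by 5 gives the digits low-to-high: 2550 = 2·5^2 + 4·5^4. Digit sequence: (0, 0, 2, 0, 4).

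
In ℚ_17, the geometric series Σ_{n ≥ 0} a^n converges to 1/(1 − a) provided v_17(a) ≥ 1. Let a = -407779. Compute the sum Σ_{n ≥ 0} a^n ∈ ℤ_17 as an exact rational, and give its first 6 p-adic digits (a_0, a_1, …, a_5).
Σ a^n = 1/(1 − a) = 1/407780;  first 6 digits = (1, 0, 0, 2, 12, 16)

v_17(a) = 3 ≥ 1, so the series converges in ℤ_17 to 1/(1 − a) = 1/(1 − (-407779)) = 1/407780. Expand this rational in ℤ_17: compute digits iteratively via d_i = x_i mod 17, x_{i+1} = (x_i − d_i)/17. The first 6 digits are (1, 0, 0, 2, 12, 16).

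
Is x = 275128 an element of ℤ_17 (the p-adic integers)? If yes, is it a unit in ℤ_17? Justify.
x ∈ ℤ_17 but not a unit; v_17(x) = 3 > 0

ℤ_17 = {x ∈ ℚ_17 : v_17(x) ≥ 0} and ℤ_17^× = {x ∈ ℤ_17 : v_17(x) = 0}. Here v_17(275128) = v_17(num) − v_17(den) = 3; compare against these criteria.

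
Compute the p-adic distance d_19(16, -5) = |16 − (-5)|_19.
d_19(16, -5) = 1

Step 1 — x − y = 16 − (-5) = 21. Step 2 — v_19(21) = 0 (factor: 21 = (19^0 · 21); the sign does not affect v_p). Step 3 — |x − y|_19 = 19^{0} = 1.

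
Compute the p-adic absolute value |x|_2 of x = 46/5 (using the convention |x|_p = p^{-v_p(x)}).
|46/5|_2 = 1/2

Step 1 — compute v_2(x) by factoring powers of 2 out of the numerator and denominator: v_2(46/5) = 1. Step 2 — apply |x|_p = p^{-v_p(x)} = 2^{-1} = 1/2.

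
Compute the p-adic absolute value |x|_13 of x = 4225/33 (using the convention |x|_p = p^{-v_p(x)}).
|4225/33|_13 = 1/169

Step 1 — compute v_13(x) by factoring powers of 13 out of the numerator and denominator: v_13(4225/33) = 2. Step 2 — apply |x|_p = p^{-v_p(x)} = 13^{-2} = 1/169.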